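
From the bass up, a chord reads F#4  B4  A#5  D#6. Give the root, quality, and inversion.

B major seventh, second inversion

The pitch classes F#, B, A#, D# arrange in thirds as B–D#–F#–A#: a B major seventh chord.
With the fifth (F#) in the bass, the chord is in second inversion (figured bass 4/3).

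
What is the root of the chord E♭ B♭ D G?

Eb

Eb, Bb, D, G are the tones of an Eb major seventh chord (Eb–G–Bb–D), making Eb the root.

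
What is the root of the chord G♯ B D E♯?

G#, B, D, E# are the tones of an E# diminished seventh chord (E#–G#–B–D), making E# the root.

E#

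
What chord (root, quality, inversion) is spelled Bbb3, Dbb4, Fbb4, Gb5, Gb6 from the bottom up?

The pitch classes Bbb, Dbb, Fbb, Gb arrange in thirds as Gb–Bbb–Dbb–Fbb: a Gb diminished seventh chord.
With the third (Bbb) in the bass, the chord is in first inversion (figured bass 6/5).

Gb diminished seventh, first inversion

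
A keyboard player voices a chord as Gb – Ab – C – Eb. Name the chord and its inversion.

Reducing to letter names: Gb, Ab, C, Eb. These stack in thirds as Ab–C–Eb–Gb — an Ab dominant seventh chord.
With the seventh (Gb) in the bass, the chord is in third inversion (figured bass 4/2).

Ab dominant seventh, third inversion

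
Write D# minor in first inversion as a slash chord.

First inversion of D# minor has the third (F#) in the bass. As a slash chord: D#m/F#.

D#m/F#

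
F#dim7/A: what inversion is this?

first inversion

F#dim7/A means F# diminished seventh with A in the bass. A is the third of F# diminished seventh (F#–A–C–Eb), so this is first inversion.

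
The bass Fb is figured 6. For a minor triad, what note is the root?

Db

The figures 6 mean the third of the chord is in the bass. If Fb is the third of a minor triad, the root is Db (chord tones Db–Fb–Ab).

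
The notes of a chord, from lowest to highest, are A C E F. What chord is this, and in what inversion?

The pitch classes A, C, E, F arrange in thirds as F–A–C–E: an F major seventh chord.
With the third (A) in the bass, the chord is in first inversion (figured bass 6/5).

F major seventh, first inversion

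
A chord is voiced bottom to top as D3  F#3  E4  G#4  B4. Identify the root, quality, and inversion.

E dominant ninth, third inversion

The pitch classes D, F#, E, G#, B arrange in thirds as E–G#–B–D–F#: an E dominant ninth chord.
D is the seventh of E dominant ninth; seventh in the bass means third inversion.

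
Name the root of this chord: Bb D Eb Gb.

Eb

Bb, D, Eb, Gb are the tones of an Eb minor-major seventh chord (Eb–Gb–Bb–D), making Eb the root.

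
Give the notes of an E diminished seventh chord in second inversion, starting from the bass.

The chord tones are E–G–Bb–Db. With the fifth (Bb) lowest for second inversion: Bb, Db, E, G.

Bb, Db, E, G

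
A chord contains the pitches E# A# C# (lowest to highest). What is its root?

The distinct letter names are E#, A#, C#. Arranged as a stack of thirds they read A#–C#–E#, so A# is the root (an A# minor triad).

A#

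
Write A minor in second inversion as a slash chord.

Second inversion of A minor has the fifth (E) in the bass. As a slash chord: Am/E.

Am/E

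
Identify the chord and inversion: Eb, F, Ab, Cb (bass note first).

F half-diminished seventh, third inversion

Reducing to letter names: Eb, F, Ab, Cb. These stack in thirds as F–Ab–Cb–Eb — an F half-diminished seventh chord.
The lowest note is Eb, the seventh of the chord, so this is third inversion (figured bass 4/2).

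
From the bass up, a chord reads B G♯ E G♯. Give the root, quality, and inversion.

Reducing to letter names: B, G#, E. These stack in thirds as E–G#–B — an E major triad.
With the fifth (B) in the bass, the chord is in second inversion (figured bass 6/4).

E major, second inversion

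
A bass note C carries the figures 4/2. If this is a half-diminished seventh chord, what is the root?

The figures 4/2 mean the seventh of the chord is in the bass. If C is the seventh of a half-diminished seventh chord, the root is D (chord tones D–F–Ab–C).

D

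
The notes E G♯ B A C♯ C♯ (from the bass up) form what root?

A

The distinct letter names are E, G#, B, A, C#. Arranged as a stack of thirds they read A–C#–E–G#–B, so A is the root (an A major ninth chord).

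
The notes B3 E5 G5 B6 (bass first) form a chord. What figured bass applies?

6/4

The notes B, E, G stack in thirds as E–G–B — an E minor triad. The bass B is the fifth, so this is second inversion: figured 6/4.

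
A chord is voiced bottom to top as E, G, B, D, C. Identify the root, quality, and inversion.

C major ninth, first inversion

The distinct note names are E, G, B, D, C. Stacked in thirds they read C–E–G–B–D, which is a major ninth chord on C.
With the third (E) in the bass, the chord is in first inversion.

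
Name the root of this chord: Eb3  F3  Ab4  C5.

F

Eb, F, Ab, C are the tones of an F minor seventh chord (F–Ab–C–Eb), making F the root.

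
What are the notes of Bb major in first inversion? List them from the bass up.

The chord tones are Bb–D–F. With the third (D) lowest for first inversion: D, F, Bb.

D, F, Bb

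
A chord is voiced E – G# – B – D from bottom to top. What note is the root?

E

E, G#, B, D are the tones of an E dominant seventh chord (E–G#–B–D), making E the root.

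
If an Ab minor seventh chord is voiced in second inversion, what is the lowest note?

The fifth of Ab minor seventh (Ab–Cb–Eb–Gb) is Eb; that is the bass in second inversion.

Eb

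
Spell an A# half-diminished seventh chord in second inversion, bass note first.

E, G#, A#, C#

A# half-diminished seventh is A#–C#–E–G#. Second inversion puts the fifth (E) in the bass, with the remaining tones above: E, G#, A#, C#.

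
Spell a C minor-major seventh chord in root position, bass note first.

C, Eb, G, B

C minor-major seventh is C–Eb–G–B. Root position puts the root (C) in the bass, with the remaining tones above: C, Eb, G, B.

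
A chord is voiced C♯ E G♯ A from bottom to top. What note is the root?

A

The distinct letter names are C#, E, G#, A. Arranged as a stack of thirds they read A–C#–E–G#, so A is the root (an A major seventh chord).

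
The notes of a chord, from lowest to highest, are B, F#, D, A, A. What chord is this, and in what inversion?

The distinct note names are B, F#, D, A. Stacked in thirds they read B–D–F#–A, which is a minor seventh chord on B.
The lowest note is B, the root of the chord, so this is root position (figured bass 7).

B minor seventh, root position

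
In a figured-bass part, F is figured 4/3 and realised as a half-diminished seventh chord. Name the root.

B

The figures 4/3 mean the fifth of the chord is in the bass. If F is the fifth of a half-diminished seventh chord, the root is B (chord tones B–D–F–A).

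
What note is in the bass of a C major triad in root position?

The root of C major (C–E–G) is C; that is the bass in root position.

C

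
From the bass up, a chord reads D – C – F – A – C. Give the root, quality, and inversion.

D minor seventh, root position

The pitch classes D, C, F, A arrange in thirds as D–F–A–C: a D minor seventh chord.
With the root (D) in the bass, the chord is in root position (figured bass 7).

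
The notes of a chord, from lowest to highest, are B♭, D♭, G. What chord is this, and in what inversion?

G diminished, first inversion

Reducing to letter names: Bb, Db, G. These stack in thirds as G–Bb–Db — a G diminished triad.
Bb is the third of G diminished; third in the bass means first inversion (figured bass 6).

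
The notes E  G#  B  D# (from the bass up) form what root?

E

Reordering E, G#, B, D# into stacked thirds gives E–G#–B–D#; the bottom of that stack, E, is the root.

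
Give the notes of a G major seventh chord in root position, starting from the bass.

G major seventh is G–B–D–F#. Root position puts the root (G) in the bass, with the remaining tones above: G, B, D, F#.

G, B, D, F#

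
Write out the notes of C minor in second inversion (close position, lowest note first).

Spelling C minor: C–Eb–G. In second inversion the fifth is bass, giving G, C, Eb from the bottom.

G, C, Eb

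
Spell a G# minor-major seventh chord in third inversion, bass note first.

Spelling G# minor-major seventh: G#–B–D#–F##. In third inversion the seventh is bass, giving F##, G#, B, D# from the bottom.

F##, G#, B, D#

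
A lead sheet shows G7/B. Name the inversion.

G7/B means G dominant seventh with B in the bass. B is the third of G dominant seventh (G–B–D–F), so this is first inversion.

first inversion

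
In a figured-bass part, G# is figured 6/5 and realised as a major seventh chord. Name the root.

The figures 6/5 mean the third of the chord is in the bass. If G# is the third of a major seventh chord, the root is E (chord tones E–G#–B–D#).

E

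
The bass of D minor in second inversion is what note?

In second inversion the fifth is lowest. For D minor (D–F–A) that is A.

A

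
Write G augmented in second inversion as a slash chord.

Gaug/D#

Second inversion of G augmented has the fifth (D#) in the bass. As a slash chord: Gaug/D#.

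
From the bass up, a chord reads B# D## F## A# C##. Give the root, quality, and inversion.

The pitch classes B#, D##, F##, A#, C## arrange in thirds as B#–D##–F##–A#–C##: a B# dominant ninth chord.
With the root (B#) in the bass, the chord is in root position.

B# dominant ninth, root position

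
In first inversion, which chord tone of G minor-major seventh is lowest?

In first inversion the third is lowest. For G minor-major seventh (G–Bb–D–F#) that is Bb.

Bb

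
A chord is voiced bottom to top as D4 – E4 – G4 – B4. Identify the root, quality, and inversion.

The pitch classes D, E, G, B arrange in thirds as E–G–B–D: an E minor seventh chord.
With the seventh (D) in the bass, the chord is in third inversion (figured bass 4/2).

E minor seventh, third inversion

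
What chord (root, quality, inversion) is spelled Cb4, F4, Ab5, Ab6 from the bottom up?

F diminished, second inversion

Reducing to letter names: Cb, F, Ab. These stack in thirds as F–Ab–Cb — an F diminished triad.
The lowest note is Cb, the fifth of the chord, so this is second inversion (figured bass 6/4).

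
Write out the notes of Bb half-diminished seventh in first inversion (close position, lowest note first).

Bb half-diminished seventh is Bb–Db–Fb–Ab. First inversion puts the third (Db) in the bass, with the remaining tones above: Db, Fb, Ab, Bb.

Db, Fb, Ab, Bb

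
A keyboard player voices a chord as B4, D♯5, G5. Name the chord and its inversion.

The pitch classes B, D#, G arrange in thirds as G–B–D#: a G augmented triad.
The lowest note is B, the third of the chord, so this is first inversion (figured bass 6).

G augmented, first inversion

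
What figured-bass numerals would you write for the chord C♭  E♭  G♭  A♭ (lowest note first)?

The notes Cb, Eb, Gb, Ab stack in thirds as Ab–Cb–Eb–Gb — an Ab minor seventh chord. The bass Cb is the third, so this is first inversion: figured 6/5.

6/5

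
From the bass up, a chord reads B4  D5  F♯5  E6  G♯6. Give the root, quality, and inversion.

E dominant ninth, second inversion

The distinct note names are B, D, F#, E, G#. Stacked in thirds they read E–G#–B–D–F#, which is a dominant ninth chord on E.
B is the fifth of E dominant ninth; fifth in the bass means second inversion.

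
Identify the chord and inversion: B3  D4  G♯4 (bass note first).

G# diminished, first inversion

Reducing to letter names: B, D, G#. These stack in thirds as G#–B–D — a G# diminished triad.
B is the third of G# diminished; third in the bass means first inversion (figured bass 6).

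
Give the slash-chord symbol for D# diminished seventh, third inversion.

Third inversion of D# diminished seventh has the seventh (C) in the bass. As a slash chord: D#dim7/C.

D#dim7/C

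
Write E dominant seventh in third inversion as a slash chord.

E7/D

Third inversion of E dominant seventh has the seventh (D) in the bass. As a slash chord: E7/D.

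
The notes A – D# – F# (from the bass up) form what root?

D#

Reordering A, D#, F# into stacked thirds gives D#–F#–A; the bottom of that stack, D#, is the root.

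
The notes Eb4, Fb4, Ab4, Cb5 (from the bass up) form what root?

The distinct letter names are Eb, Fb, Ab, Cb. Arranged as a stack of thirds they read Fb–Ab–Cb–Eb, so Fb is the root (an Fb major seventh chord).

Fb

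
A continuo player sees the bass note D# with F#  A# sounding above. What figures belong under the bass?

5/3

The notes D#, F#, A# stack in thirds as D#–F#–A# — a D# minor triad. The bass D# is the root, so this is root position: figured 5/3.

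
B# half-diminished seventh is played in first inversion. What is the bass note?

D#

In first inversion the third is lowest. For B# half-diminished seventh (B#–D#–F#–A#) that is D#.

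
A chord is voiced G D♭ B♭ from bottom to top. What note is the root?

G

Reordering G, Db, Bb into stacked thirds gives G–Bb–Db; the bottom of that stack, G, is the root.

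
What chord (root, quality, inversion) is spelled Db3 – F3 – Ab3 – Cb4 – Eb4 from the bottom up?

Reducing to letter names: Db, F, Ab, Cb, Eb. These stack in thirds as Db–F–Ab–Cb–Eb — a Db dominant ninth chord.
The lowest note is Db, the root of the chord, so this is root position.

Db dominant ninth, root position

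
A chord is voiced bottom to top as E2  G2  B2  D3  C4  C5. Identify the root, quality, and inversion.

C major ninth, first inversion

The pitch classes E, G, B, D, C arrange in thirds as C–E–G–B–D: a C major ninth chord.
With the third (E) in the bass, the chord is in first inversion.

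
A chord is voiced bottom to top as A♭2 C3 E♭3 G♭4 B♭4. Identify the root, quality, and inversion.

The pitch classes Ab, C, Eb, Gb, Bb arrange in thirds as Ab–C–Eb–Gb–Bb: an Ab dominant ninth chord.
The lowest note is Ab, the root of the chord, so this is root position.

Ab dominant ninth, root position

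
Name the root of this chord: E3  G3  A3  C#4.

A

Reordering E, G, A, C# into stacked thirds gives A–C#–E–G; the bottom of that stack, A, is the root.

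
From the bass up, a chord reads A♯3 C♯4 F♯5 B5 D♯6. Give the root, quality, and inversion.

B major ninth, third inversion

The pitch classes A#, C#, F#, B, D# arrange in thirds as B–D#–F#–A#–C#: a B major ninth chord.
A# is the seventh of B major ninth; seventh in the bass means third inversion.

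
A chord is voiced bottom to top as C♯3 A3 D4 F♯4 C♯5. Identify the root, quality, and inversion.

Reducing to letter names: C#, A, D, F#. These stack in thirds as D–F#–A–C# — a D major seventh chord.
C# is the seventh of D major seventh; seventh in the bass means third inversion (figured bass 4/2).

D major seventh, third inversion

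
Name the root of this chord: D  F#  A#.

D

Reordering D, F#, A# into stacked thirds gives D–F#–A#; the bottom of that stack, D, is the root.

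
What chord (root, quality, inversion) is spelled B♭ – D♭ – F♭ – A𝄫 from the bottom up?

The pitch classes Bb, Db, Fb, Abb arrange in thirds as Bb–Db–Fb–Abb: a Bb diminished seventh chord.
Bb is the root of Bb diminished seventh; root in the bass means root position (figured bass 7).

Bb diminished seventh, root position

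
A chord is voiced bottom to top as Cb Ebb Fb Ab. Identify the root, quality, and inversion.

Reducing to letter names: Cb, Ebb, Fb, Ab. These stack in thirds as Fb–Ab–Cb–Ebb — an Fb dominant seventh chord.
The lowest note is Cb, the fifth of the chord, so this is second inversion (figured bass 4/3).

Fb dominant seventh, second inversion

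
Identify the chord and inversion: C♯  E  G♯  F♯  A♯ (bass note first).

Reducing to letter names: C#, E, G#, F#, A#. These stack in thirds as F#–A#–C#–E–G# — an F# dominant ninth chord.
The lowest note is C#, the fifth of the chord, so this is second inversion.

F# dominant ninth, second inversion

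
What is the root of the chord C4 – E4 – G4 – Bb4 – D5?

Reordering C, E, G, Bb, D into stacked thirds gives C–E–G–Bb–D; the bottom of that stack, C, is the root.

C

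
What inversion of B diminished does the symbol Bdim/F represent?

second inversion

Bdim/F means B diminished with F in the bass. F is the fifth of B diminished (B–D–F), so this is second inversion.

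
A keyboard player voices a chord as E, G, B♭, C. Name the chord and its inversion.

The pitch classes E, G, Bb, C arrange in thirds as C–E–G–Bb: a C dominant seventh chord.
The lowest note is E, the third of the chord, so this is first inversion (figured bass 6/5).

C dominant seventh, first inversion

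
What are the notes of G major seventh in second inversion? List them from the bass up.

Spelling G major seventh: G–B–D–F#. In second inversion the fifth is bass, giving D, F#, G, B from the bottom.

D, F#, G, B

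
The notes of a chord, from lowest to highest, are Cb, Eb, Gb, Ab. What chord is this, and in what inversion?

Ab minor seventh, first inversion

The pitch classes Cb, Eb, Gb, Ab arrange in thirds as Ab–Cb–Eb–Gb: an Ab minor seventh chord.
With the third (Cb) in the bass, the chord is in first inversion (figured bass 6/5).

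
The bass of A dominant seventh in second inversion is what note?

E

In second inversion the fifth is lowest. For A dominant seventh (A–C#–E–G) that is E.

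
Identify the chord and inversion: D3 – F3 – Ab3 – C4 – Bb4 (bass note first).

The pitch classes D, F, Ab, C, Bb arrange in thirds as Bb–D–F–Ab–C: a Bb dominant ninth chord.
With the third (D) in the bass, the chord is in first inversion.

Bb dominant ninth, first inversion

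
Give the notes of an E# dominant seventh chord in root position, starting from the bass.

E#, G##, B#, D#

Spelling E# dominant seventh: E#–G##–B#–D#. In root position the root is bass, giving E#, G##, B#, D# from the bottom.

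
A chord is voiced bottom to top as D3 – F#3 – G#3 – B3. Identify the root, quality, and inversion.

G# half-diminished seventh, second inversion

The pitch classes D, F#, G#, B arrange in thirds as G#–B–D–F#: a G# half-diminished seventh chord.
D is the fifth of G# half-diminished seventh; fifth in the bass means second inversion (figured bass 4/3).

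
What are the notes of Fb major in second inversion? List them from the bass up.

Cb, Fb, Ab

Fb major is Fb–Ab–Cb. Second inversion puts the fifth (Cb) in the bass, with the remaining tones above: Cb, Fb, Ab.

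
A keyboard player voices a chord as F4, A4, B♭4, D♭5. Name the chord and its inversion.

Bb minor-major seventh, second inversion

Reducing to letter names: F, A, Bb, Db. These stack in thirds as Bb–Db–F–A — a Bb minor-major seventh chord.
With the fifth (F) in the bass, the chord is in second inversion (figured bass 4/3).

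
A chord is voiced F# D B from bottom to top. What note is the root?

Reordering F#, D, B into stacked thirds gives B–D–F#; the bottom of that stack, B, is the root.

B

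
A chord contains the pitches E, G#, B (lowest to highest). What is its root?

E

The distinct letter names are E, G#, B. Arranged as a stack of thirds they read E–G#–B, so E is the root (an E major triad).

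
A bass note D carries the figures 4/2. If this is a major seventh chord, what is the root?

Eb

The figures 4/2 mean the seventh of the chord is in the bass. If D is the seventh of a major seventh chord, the root is Eb (chord tones Eb–G–Bb–D).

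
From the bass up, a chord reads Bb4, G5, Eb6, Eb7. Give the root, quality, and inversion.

Eb major, second inversion

The distinct note names are Bb, G, Eb. Stacked in thirds they read Eb–G–Bb, which is a major triad on Eb.
Bb is the fifth of Eb major; fifth in the bass means second inversion (figured bass 6/4).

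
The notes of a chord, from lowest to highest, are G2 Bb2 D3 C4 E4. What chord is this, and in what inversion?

The pitch classes G, Bb, D, C, E arrange in thirds as C–E–G–Bb–D: a C dominant ninth chord.
G is the fifth of C dominant ninth; fifth in the bass means second inversion.

C dominant ninth, second inversion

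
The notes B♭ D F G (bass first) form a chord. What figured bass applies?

6/5

The notes Bb, D, F, G stack in thirds as G–Bb–D–F — a G minor seventh chord. The bass Bb is the third, so this is first inversion: figured 6/5.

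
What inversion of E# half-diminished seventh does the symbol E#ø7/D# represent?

third inversion

E#ø7/D# means E# half-diminished seventh with D# in the bass. D# is the seventh of E# half-diminished seventh (E#–G#–B–D#), so this is third inversion.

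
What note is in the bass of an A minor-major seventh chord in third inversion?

In third inversion the seventh is lowest. For A minor-major seventh (A–C–E–G#) that is G#.

G#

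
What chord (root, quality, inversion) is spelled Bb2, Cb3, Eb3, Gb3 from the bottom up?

Cb major seventh, third inversion

The pitch classes Bb, Cb, Eb, Gb arrange in thirds as Cb–Eb–Gb–Bb: a Cb major seventh chord.
The lowest note is Bb, the seventh of the chord, so this is third inversion (figured bass 4/2).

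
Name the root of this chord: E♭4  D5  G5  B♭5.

Reordering Eb, D, G, Bb into stacked thirds gives Eb–G–Bb–D; the bottom of that stack, Eb, is the root.

Eb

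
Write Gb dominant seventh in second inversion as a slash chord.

Second inversion of Gb dominant seventh has the fifth (Db) in the bass. As a slash chord: Gb7/Db.

Gb7/Db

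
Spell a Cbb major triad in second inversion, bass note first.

Gbb, Cbb, Ebb

The chord tones are Cbb–Ebb–Gbb. With the fifth (Gbb) lowest for second inversion: Gbb, Cbb, Ebb.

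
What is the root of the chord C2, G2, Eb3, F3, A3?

F

Reordering C, G, Eb, F, A into stacked thirds gives F–A–C–Eb–G; the bottom of that stack, F, is the root.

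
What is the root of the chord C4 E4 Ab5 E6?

Ab

The distinct letter names are C, E, Ab. Arranged as a stack of thirds they read Ab–C–E, so Ab is the root (an Ab augmented triad).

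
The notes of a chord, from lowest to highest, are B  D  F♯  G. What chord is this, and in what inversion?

Reducing to letter names: B, D, F#, G. These stack in thirds as G–B–D–F# — a G major seventh chord.
B is the third of G major seventh; third in the bass means first inversion (figured bass 6/5).

G major seventh, first inversion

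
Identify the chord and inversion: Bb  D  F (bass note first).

Bb major, root position

The distinct note names are Bb, D, F. Stacked in thirds they read Bb–D–F, which is a major triad on Bb.
The lowest note is Bb, the root of the chord, so this is root position (figured bass 5/3).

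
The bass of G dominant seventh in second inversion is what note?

D

The fifth of G dominant seventh (G–B–D–F) is D; that is the bass in second inversion.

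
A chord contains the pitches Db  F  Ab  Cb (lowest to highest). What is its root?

The distinct letter names are Db, F, Ab, Cb. Arranged as a stack of thirds they read Db–F–Ab–Cb, so Db is the root (a Db dominant seventh chord).

Db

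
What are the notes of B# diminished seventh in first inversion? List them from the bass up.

D#, F#, A, B#

B# diminished seventh is B#–D#–F#–A. First inversion puts the third (D#) in the bass, with the remaining tones above: D#, F#, A, B#.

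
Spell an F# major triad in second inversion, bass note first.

Spelling F# major: F#–A#–C#. In second inversion the fifth is bass, giving C#, F#, A# from the bottom.

C#, F#, A#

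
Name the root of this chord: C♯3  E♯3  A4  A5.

A

The distinct letter names are C#, E#, A. Arranged as a stack of thirds they read A–C#–E#, so A is the root (an A augmented triad).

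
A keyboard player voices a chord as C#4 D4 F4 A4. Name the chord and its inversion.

Reducing to letter names: C#, D, F, A. These stack in thirds as D–F–A–C# — a D minor-major seventh chord.
The lowest note is C#, the seventh of the chord, so this is third inversion (figured bass 4/2).

D minor-major seventh, third inversion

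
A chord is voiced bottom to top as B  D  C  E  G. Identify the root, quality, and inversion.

C major ninth, third inversion

The distinct note names are B, D, C, E, G. Stacked in thirds they read C–E–G–B–D, which is a major ninth chord on C.
B is the seventh of C major ninth; seventh in the bass means third inversion.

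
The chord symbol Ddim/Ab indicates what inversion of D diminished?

Ddim/Ab means D diminished with Ab in the bass. Ab is the fifth of D diminished (D–F–Ab), so this is second inversion.

second inversion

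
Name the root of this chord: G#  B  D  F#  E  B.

Reordering G#, B, D, F#, E into stacked thirds gives E–G#–B–D–F#; the bottom of that stack, E, is the root.

E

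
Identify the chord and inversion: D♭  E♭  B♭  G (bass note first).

The pitch classes Db, Eb, Bb, G arrange in thirds as Eb–G–Bb–Db: an Eb dominant seventh chord.
Db is the seventh of Eb dominant seventh; seventh in the bass means third inversion (figured bass 4/2).

Eb dominant seventh, third inversion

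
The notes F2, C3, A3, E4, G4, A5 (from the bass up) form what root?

F

The distinct letter names are F, C, A, E, G. Arranged as a stack of thirds they read F–A–C–E–G, so F is the root (an F major ninth chord).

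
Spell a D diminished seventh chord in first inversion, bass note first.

Spelling D diminished seventh: D–F–Ab–Cb. In first inversion the third is bass, giving F, Ab, Cb, D from the bottom.

F, Ab, Cb, D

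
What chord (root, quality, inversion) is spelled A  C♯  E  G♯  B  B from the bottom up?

A major ninth, root position

The pitch classes A, C#, E, G#, B arrange in thirds as A–C#–E–G#–B: an A major ninth chord.
A is the root of A major ninth; root in the bass means root position.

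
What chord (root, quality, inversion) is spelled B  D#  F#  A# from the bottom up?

The pitch classes B, D#, F#, A# arrange in thirds as B–D#–F#–A#: a B major seventh chord.
With the root (B) in the bass, the chord is in root position (figured bass 7).

B major seventh, root position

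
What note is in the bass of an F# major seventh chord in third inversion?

E#

The seventh of F# major seventh (F#–A#–C#–E#) is E#; that is the bass in third inversion.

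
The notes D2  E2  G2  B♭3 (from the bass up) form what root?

Reordering D, E, G, Bb into stacked thirds gives E–G–Bb–D; the bottom of that stack, E, is the root.

E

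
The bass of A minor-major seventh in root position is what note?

The root of A minor-major seventh (A–C–E–G#) is A; that is the bass in root position.

A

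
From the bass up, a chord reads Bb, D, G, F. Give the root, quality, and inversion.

G minor seventh, first inversion

Reducing to letter names: Bb, D, G, F. These stack in thirds as G–Bb–D–F — a G minor seventh chord.
Bb is the third of G minor seventh; third in the bass means first inversion (figured bass 6/5).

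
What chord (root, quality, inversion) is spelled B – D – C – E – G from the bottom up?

Reducing to letter names: B, D, C, E, G. These stack in thirds as C–E–G–B–D — a C major ninth chord.
B is the seventh of C major ninth; seventh in the bass means third inversion.

C major ninth, third inversion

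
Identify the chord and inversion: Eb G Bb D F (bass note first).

The pitch classes Eb, G, Bb, D, F arrange in thirds as Eb–G–Bb–D–F: an Eb major ninth chord.
With the root (Eb) in the bass, the chord is in root position.

Eb major ninth, root position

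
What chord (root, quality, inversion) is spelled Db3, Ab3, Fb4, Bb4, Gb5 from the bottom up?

Gb dominant ninth, second inversion

The distinct note names are Db, Ab, Fb, Bb, Gb. Stacked in thirds they read Gb–Bb–Db–Fb–Ab, which is a dominant ninth chord on Gb.
The lowest note is Db, the fifth of the chord, so this is second inversion.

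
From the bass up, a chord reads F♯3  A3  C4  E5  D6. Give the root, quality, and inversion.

The distinct note names are F#, A, C, E, D. Stacked in thirds they read D–F#–A–C–E, which is a dominant ninth chord on D.
The lowest note is F#, the third of the chord, so this is first inversion.

D dominant ninth, first inversion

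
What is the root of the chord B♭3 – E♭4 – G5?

Eb

The distinct letter names are Bb, Eb, G. Arranged as a stack of thirds they read Eb–G–Bb, so Eb is the root (an Eb major triad).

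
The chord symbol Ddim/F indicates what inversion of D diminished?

first inversion

Ddim/F means D diminished with F in the bass. F is the third of D diminished (D–F–Ab), so this is first inversion.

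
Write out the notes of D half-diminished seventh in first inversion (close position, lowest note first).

Spelling D half-diminished seventh: D–F–Ab–C. In first inversion the third is bass, giving F, Ab, C, D from the bottom.

F, Ab, C, D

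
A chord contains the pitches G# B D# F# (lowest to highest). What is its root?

The distinct letter names are G#, B, D#, F#. Arranged as a stack of thirds they read G#–B–D#–F#, so G# is the root (a G# minor seventh chord).

G#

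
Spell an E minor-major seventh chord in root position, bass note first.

E, G, B, D#

E minor-major seventh is E–G–B–D#. Root position puts the root (E) in the bass, with the remaining tones above: E, G, B, D#.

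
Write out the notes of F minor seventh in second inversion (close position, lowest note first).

F minor seventh is F–Ab–C–Eb. Second inversion puts the fifth (C) in the bass, with the remaining tones above: C, Eb, F, Ab.

C, Eb, F, Ab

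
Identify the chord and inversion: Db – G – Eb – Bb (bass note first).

Eb dominant seventh, third inversion

Reducing to letter names: Db, G, Eb, Bb. These stack in thirds as Eb–G–Bb–Db — an Eb dominant seventh chord.
The lowest note is Db, the seventh of the chord, so this is third inversion (figured bass 4/2).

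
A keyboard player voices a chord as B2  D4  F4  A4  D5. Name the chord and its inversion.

The pitch classes B, D, F, A arrange in thirds as B–D–F–A: a B half-diminished seventh chord.
With the root (B) in the bass, the chord is in root position (figured bass 7).

B half-diminished seventh, root position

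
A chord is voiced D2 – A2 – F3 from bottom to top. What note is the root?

D

D, A, F are the tones of a D minor triad (D–F–A), making D the root.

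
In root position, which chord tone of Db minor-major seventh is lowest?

The root of Db minor-major seventh (Db–Fb–Ab–C) is Db; that is the bass in root position.

Db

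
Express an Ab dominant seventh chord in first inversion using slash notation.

Ab7/C

First inversion of Ab dominant seventh has the third (C) in the bass. As a slash chord: Ab7/C.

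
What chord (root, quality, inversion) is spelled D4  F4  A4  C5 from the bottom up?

D minor seventh, root position

The distinct note names are D, F, A, C. Stacked in thirds they read D–F–A–C, which is a minor seventh chord on D.
With the root (D) in the bass, the chord is in root position (figured bass 7).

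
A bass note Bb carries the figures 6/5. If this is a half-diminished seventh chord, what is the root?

The figures 6/5 mean the third of the chord is in the bass. If Bb is the third of a half-diminished seventh chord, the root is G (chord tones G–Bb–Db–F).

G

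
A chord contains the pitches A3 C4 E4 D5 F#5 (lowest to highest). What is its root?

D

A, C, E, D, F# are the tones of a D dominant ninth chord (D–F#–A–C–E), making D the root.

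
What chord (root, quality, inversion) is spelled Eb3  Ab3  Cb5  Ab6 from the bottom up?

The distinct note names are Eb, Ab, Cb. Stacked in thirds they read Ab–Cb–Eb, which is a minor triad on Ab.
With the fifth (Eb) in the bass, the chord is in second inversion (figured bass 6/4).

Ab minor, second inversion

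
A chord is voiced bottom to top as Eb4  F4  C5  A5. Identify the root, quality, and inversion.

F dominant seventh, third inversion

Reducing to letter names: Eb, F, C, A. These stack in thirds as F–A–C–Eb — an F dominant seventh chord.
With the seventh (Eb) in the bass, the chord is in third inversion (figured bass 4/2).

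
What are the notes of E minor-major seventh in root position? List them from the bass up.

The chord tones are E–G–B–D#. With the root (E) lowest for root position: E, G, B, D#.

E, G, B, D#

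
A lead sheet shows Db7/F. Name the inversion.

first inversion

Db7/F means Db dominant seventh with F in the bass. F is the third of Db dominant seventh (Db–F–Ab–Cb), so this is first inversion.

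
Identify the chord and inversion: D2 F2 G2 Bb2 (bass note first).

Reducing to letter names: D, F, G, Bb. These stack in thirds as G–Bb–D–F — a G minor seventh chord.
With the fifth (D) in the bass, the chord is in second inversion (figured bass 4/3).

G minor seventh, second inversion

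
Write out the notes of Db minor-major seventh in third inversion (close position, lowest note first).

C, Db, Fb, Ab

Db minor-major seventh is Db–Fb–Ab–C. Third inversion puts the seventh (C) in the bass, with the remaining tones above: C, Db, Fb, Ab.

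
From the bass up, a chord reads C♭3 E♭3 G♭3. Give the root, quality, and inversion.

Cb major, root position

The pitch classes Cb, Eb, Gb arrange in thirds as Cb–Eb–Gb: a Cb major triad.
Cb is the root of Cb major; root in the bass means root position (figured bass 5/3).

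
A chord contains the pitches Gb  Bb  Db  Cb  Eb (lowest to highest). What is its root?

Cb

Gb, Bb, Db, Cb, Eb are the tones of a Cb major ninth chord (Cb–Eb–Gb–Bb–Db), making Cb the root.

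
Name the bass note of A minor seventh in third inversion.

G

In third inversion the seventh is lowest. For A minor seventh (A–C–E–G) that is G.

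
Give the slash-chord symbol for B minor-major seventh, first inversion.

Bm(maj7)/D

First inversion of B minor-major seventh has the third (D) in the bass. As a slash chord: Bm(maj7)/D.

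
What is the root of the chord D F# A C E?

Reordering D, F#, A, C, E into stacked thirds gives D–F#–A–C–E; the bottom of that stack, D, is the root.

D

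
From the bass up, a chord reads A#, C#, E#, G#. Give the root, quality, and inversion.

Reducing to letter names: A#, C#, E#, G#. These stack in thirds as A#–C#–E#–G# — an A# minor seventh chord.
A# is the root of A# minor seventh; root in the bass means root position (figured bass 7).

A# minor seventh, root position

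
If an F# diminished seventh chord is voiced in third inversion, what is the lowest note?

In third inversion the seventh is lowest. For F# diminished seventh (F#–A–C–Eb) that is Eb.

Eb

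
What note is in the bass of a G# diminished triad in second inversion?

The fifth of G# diminished (G#–B–D) is D; that is the bass in second inversion.

D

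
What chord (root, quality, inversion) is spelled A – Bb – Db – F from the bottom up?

The pitch classes A, Bb, Db, F arrange in thirds as Bb–Db–F–A: a Bb minor-major seventh chord.
The lowest note is A, the seventh of the chord, so this is third inversion (figured bass 4/2).

Bb minor-major seventh, third inversion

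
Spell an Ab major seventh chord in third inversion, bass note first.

G, Ab, C, Eb

The chord tones are Ab–C–Eb–G. With the seventh (G) lowest for third inversion: G, Ab, C, Eb.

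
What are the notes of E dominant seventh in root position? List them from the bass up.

Spelling E dominant seventh: E–G#–B–D. In root position the root is bass, giving E, G#, B, D from the bottom.

E, G#, B, D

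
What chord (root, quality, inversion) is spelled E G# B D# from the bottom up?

E major seventh, root position

Reducing to letter names: E, G#, B, D#. These stack in thirds as E–G#–B–D# — an E major seventh chord.
With the root (E) in the bass, the chord is in root position (figured bass 7).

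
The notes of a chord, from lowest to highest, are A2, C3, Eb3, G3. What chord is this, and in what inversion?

The pitch classes A, C, Eb, G arrange in thirds as A–C–Eb–G: an A half-diminished seventh chord.
With the root (A) in the bass, the chord is in root position (figured bass 7).

A half-diminished seventh, root position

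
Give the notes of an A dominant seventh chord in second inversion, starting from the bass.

A dominant seventh is A–C#–E–G. Second inversion puts the fifth (E) in the bass, with the remaining tones above: E, G, A, C#.

E, G, A, C#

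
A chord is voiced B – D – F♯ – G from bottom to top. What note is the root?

The distinct letter names are B, D, F#, G. Arranged as a stack of thirds they read G–B–D–F#, so G is the root (a G major seventh chord).

G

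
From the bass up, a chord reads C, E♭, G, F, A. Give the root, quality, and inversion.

The pitch classes C, Eb, G, F, A arrange in thirds as F–A–C–Eb–G: an F dominant ninth chord.
With the fifth (C) in the bass, the chord is in second inversion.

F dominant ninth, second inversion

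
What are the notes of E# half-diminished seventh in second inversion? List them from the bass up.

B, D#, E#, G#

The chord tones are E#–G#–B–D#. With the fifth (B) lowest for second inversion: B, D#, E#, G#.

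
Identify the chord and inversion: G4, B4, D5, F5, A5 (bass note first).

G dominant ninth, root position

The distinct note names are G, B, D, F, A. Stacked in thirds they read G–B–D–F–A, which is a dominant ninth chord on G.
G is the root of G dominant ninth; root in the bass means root position.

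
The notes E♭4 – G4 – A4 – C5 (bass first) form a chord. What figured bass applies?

The notes Eb, G, A, C stack in thirds as A–C–Eb–G — an A half-diminished seventh chord. The bass Eb is the fifth, so this is second inversion: figured 4/3.

4/3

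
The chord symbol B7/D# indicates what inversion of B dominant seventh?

B7/D# means B dominant seventh with D# in the bass. D# is the third of B dominant seventh (B–D#–F#–A), so this is first inversion.

first inversion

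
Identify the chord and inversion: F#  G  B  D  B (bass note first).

The pitch classes F#, G, B, D arrange in thirds as G–B–D–F#: a G major seventh chord.
The lowest note is F#, the seventh of the chord, so this is third inversion (figured bass 4/2).

G major seventh, third inversion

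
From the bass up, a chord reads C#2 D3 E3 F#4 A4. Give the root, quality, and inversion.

D major ninth, third inversion

Reducing to letter names: C#, D, E, F#, A. These stack in thirds as D–F#–A–C#–E — a D major ninth chord.
C# is the seventh of D major ninth; seventh in the bass means third inversion.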